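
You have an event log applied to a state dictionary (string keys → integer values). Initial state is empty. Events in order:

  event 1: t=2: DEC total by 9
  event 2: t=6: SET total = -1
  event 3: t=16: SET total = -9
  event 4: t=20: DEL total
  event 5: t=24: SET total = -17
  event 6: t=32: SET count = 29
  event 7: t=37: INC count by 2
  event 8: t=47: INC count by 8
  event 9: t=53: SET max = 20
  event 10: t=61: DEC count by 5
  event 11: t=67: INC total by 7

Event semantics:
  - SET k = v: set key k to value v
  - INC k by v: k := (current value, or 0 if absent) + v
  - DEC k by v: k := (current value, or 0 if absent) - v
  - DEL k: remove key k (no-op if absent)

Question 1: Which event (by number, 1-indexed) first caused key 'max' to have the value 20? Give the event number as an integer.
Answer: 9

Derivation:
Looking for first event where max becomes 20:
  event 9: max (absent) -> 20  <-- first match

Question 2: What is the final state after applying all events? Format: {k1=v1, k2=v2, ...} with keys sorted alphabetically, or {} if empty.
Answer: {count=34, max=20, total=-10}

Derivation:
  after event 1 (t=2: DEC total by 9): {total=-9}
  after event 2 (t=6: SET total = -1): {total=-1}
  after event 3 (t=16: SET total = -9): {total=-9}
  after event 4 (t=20: DEL total): {}
  after event 5 (t=24: SET total = -17): {total=-17}
  after event 6 (t=32: SET count = 29): {count=29, total=-17}
  after event 7 (t=37: INC count by 2): {count=31, total=-17}
  after event 8 (t=47: INC count by 8): {count=39, total=-17}
  after event 9 (t=53: SET max = 20): {count=39, max=20, total=-17}
  after event 10 (t=61: DEC count by 5): {count=34, max=20, total=-17}
  after event 11 (t=67: INC total by 7): {count=34, max=20, total=-10}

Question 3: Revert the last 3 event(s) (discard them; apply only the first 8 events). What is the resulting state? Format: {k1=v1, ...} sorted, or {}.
Answer: {count=39, total=-17}

Derivation:
Keep first 8 events (discard last 3):
  after event 1 (t=2: DEC total by 9): {total=-9}
  after event 2 (t=6: SET total = -1): {total=-1}
  after event 3 (t=16: SET total = -9): {total=-9}
  after event 4 (t=20: DEL total): {}
  after event 5 (t=24: SET total = -17): {total=-17}
  after event 6 (t=32: SET count = 29): {count=29, total=-17}
  after event 7 (t=37: INC count by 2): {count=31, total=-17}
  after event 8 (t=47: INC count by 8): {count=39, total=-17}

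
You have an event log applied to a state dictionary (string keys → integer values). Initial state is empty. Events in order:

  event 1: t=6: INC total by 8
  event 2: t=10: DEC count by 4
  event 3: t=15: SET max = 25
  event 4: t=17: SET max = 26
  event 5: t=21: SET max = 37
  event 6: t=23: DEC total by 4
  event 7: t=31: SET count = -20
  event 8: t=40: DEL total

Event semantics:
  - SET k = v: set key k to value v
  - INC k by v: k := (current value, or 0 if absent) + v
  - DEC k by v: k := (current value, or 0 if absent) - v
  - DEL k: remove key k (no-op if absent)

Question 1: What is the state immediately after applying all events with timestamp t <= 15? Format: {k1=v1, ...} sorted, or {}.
Apply events with t <= 15 (3 events):
  after event 1 (t=6: INC total by 8): {total=8}
  after event 2 (t=10: DEC count by 4): {count=-4, total=8}
  after event 3 (t=15: SET max = 25): {count=-4, max=25, total=8}

Answer: {count=-4, max=25, total=8}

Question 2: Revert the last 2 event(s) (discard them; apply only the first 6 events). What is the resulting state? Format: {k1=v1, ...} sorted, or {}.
Answer: {count=-4, max=37, total=4}

Derivation:
Keep first 6 events (discard last 2):
  after event 1 (t=6: INC total by 8): {total=8}
  after event 2 (t=10: DEC count by 4): {count=-4, total=8}
  after event 3 (t=15: SET max = 25): {count=-4, max=25, total=8}
  after event 4 (t=17: SET max = 26): {count=-4, max=26, total=8}
  after event 5 (t=21: SET max = 37): {count=-4, max=37, total=8}
  after event 6 (t=23: DEC total by 4): {count=-4, max=37, total=4}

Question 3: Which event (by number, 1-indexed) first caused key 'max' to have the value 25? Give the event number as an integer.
Looking for first event where max becomes 25:
  event 3: max (absent) -> 25  <-- first match

Answer: 3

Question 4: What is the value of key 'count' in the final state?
Answer: -20

Derivation:
Track key 'count' through all 8 events:
  event 1 (t=6: INC total by 8): count unchanged
  event 2 (t=10: DEC count by 4): count (absent) -> -4
  event 3 (t=15: SET max = 25): count unchanged
  event 4 (t=17: SET max = 26): count unchanged
  event 5 (t=21: SET max = 37): count unchanged
  event 6 (t=23: DEC total by 4): count unchanged
  event 7 (t=31: SET count = -20): count -4 -> -20
  event 8 (t=40: DEL total): count unchanged
Final: count = -20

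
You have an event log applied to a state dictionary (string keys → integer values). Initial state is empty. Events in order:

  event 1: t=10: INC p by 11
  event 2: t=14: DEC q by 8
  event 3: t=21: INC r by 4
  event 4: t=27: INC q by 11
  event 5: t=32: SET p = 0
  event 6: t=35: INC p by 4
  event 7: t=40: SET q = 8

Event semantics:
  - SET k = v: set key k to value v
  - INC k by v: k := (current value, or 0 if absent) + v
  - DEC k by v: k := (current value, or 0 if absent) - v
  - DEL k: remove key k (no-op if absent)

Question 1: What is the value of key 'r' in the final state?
Track key 'r' through all 7 events:
  event 1 (t=10: INC p by 11): r unchanged
  event 2 (t=14: DEC q by 8): r unchanged
  event 3 (t=21: INC r by 4): r (absent) -> 4
  event 4 (t=27: INC q by 11): r unchanged
  event 5 (t=32: SET p = 0): r unchanged
  event 6 (t=35: INC p by 4): r unchanged
  event 7 (t=40: SET q = 8): r unchanged
Final: r = 4

Answer: 4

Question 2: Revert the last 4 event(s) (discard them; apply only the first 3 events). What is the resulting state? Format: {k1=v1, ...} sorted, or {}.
Answer: {p=11, q=-8, r=4}

Derivation:
Keep first 3 events (discard last 4):
  after event 1 (t=10: INC p by 11): {p=11}
  after event 2 (t=14: DEC q by 8): {p=11, q=-8}
  after event 3 (t=21: INC r by 4): {p=11, q=-8, r=4}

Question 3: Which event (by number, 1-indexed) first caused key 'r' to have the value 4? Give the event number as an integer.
Answer: 3

Derivation:
Looking for first event where r becomes 4:
  event 3: r (absent) -> 4  <-- first match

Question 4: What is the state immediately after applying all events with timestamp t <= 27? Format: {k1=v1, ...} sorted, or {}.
Answer: {p=11, q=3, r=4}

Derivation:
Apply events with t <= 27 (4 events):
  after event 1 (t=10: INC p by 11): {p=11}
  after event 2 (t=14: DEC q by 8): {p=11, q=-8}
  after event 3 (t=21: INC r by 4): {p=11, q=-8, r=4}
  after event 4 (t=27: INC q by 11): {p=11, q=3, r=4}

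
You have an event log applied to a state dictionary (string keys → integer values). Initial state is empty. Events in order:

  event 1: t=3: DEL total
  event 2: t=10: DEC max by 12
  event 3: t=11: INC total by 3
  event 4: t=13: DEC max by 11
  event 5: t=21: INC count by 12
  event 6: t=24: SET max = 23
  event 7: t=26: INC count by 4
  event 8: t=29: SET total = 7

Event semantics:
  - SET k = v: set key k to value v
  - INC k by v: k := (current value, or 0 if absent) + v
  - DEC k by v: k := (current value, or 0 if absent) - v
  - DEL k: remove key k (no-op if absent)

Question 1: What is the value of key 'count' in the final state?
Answer: 16

Derivation:
Track key 'count' through all 8 events:
  event 1 (t=3: DEL total): count unchanged
  event 2 (t=10: DEC max by 12): count unchanged
  event 3 (t=11: INC total by 3): count unchanged
  event 4 (t=13: DEC max by 11): count unchanged
  event 5 (t=21: INC count by 12): count (absent) -> 12
  event 6 (t=24: SET max = 23): count unchanged
  event 7 (t=26: INC count by 4): count 12 -> 16
  event 8 (t=29: SET total = 7): count unchanged
Final: count = 16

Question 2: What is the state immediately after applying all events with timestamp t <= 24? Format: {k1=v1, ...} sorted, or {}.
Apply events with t <= 24 (6 events):
  after event 1 (t=3: DEL total): {}
  after event 2 (t=10: DEC max by 12): {max=-12}
  after event 3 (t=11: INC total by 3): {max=-12, total=3}
  after event 4 (t=13: DEC max by 11): {max=-23, total=3}
  after event 5 (t=21: INC count by 12): {count=12, max=-23, total=3}
  after event 6 (t=24: SET max = 23): {count=12, max=23, total=3}

Answer: {count=12, max=23, total=3}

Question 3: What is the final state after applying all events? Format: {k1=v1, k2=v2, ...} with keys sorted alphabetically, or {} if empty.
  after event 1 (t=3: DEL total): {}
  after event 2 (t=10: DEC max by 12): {max=-12}
  after event 3 (t=11: INC total by 3): {max=-12, total=3}
  after event 4 (t=13: DEC max by 11): {max=-23, total=3}
  after event 5 (t=21: INC count by 12): {count=12, max=-23, total=3}
  after event 6 (t=24: SET max = 23): {count=12, max=23, total=3}
  after event 7 (t=26: INC count by 4): {count=16, max=23, total=3}
  after event 8 (t=29: SET total = 7): {count=16, max=23, total=7}

Answer: {count=16, max=23, total=7}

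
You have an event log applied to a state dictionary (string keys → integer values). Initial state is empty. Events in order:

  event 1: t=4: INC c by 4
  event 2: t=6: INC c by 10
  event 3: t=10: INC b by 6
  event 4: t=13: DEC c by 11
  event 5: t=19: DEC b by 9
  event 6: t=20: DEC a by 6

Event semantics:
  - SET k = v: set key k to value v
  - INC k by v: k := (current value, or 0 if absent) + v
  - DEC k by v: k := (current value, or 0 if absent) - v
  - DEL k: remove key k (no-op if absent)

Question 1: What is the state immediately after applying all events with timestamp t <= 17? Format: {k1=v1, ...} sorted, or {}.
Answer: {b=6, c=3}

Derivation:
Apply events with t <= 17 (4 events):
  after event 1 (t=4: INC c by 4): {c=4}
  after event 2 (t=6: INC c by 10): {c=14}
  after event 3 (t=10: INC b by 6): {b=6, c=14}
  after event 4 (t=13: DEC c by 11): {b=6, c=3}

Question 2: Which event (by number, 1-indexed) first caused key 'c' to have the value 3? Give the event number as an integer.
Answer: 4

Derivation:
Looking for first event where c becomes 3:
  event 1: c = 4
  event 2: c = 14
  event 3: c = 14
  event 4: c 14 -> 3  <-- first match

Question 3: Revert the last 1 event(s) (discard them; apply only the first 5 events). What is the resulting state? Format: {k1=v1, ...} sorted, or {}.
Keep first 5 events (discard last 1):
  after event 1 (t=4: INC c by 4): {c=4}
  after event 2 (t=6: INC c by 10): {c=14}
  after event 3 (t=10: INC b by 6): {b=6, c=14}
  after event 4 (t=13: DEC c by 11): {b=6, c=3}
  after event 5 (t=19: DEC b by 9): {b=-3, c=3}

Answer: {b=-3, c=3}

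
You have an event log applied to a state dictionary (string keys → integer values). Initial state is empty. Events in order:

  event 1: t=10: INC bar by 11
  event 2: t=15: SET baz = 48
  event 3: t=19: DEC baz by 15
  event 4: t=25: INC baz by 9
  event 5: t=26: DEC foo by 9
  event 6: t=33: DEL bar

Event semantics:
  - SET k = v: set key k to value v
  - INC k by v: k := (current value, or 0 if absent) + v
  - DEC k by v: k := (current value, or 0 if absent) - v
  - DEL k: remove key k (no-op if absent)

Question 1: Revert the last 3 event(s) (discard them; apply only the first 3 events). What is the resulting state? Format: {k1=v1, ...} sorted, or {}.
Answer: {bar=11, baz=33}

Derivation:
Keep first 3 events (discard last 3):
  after event 1 (t=10: INC bar by 11): {bar=11}
  after event 2 (t=15: SET baz = 48): {bar=11, baz=48}
  after event 3 (t=19: DEC baz by 15): {bar=11, baz=33}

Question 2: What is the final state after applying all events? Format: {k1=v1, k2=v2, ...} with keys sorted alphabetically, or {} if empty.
  after event 1 (t=10: INC bar by 11): {bar=11}
  after event 2 (t=15: SET baz = 48): {bar=11, baz=48}
  after event 3 (t=19: DEC baz by 15): {bar=11, baz=33}
  after event 4 (t=25: INC baz by 9): {bar=11, baz=42}
  after event 5 (t=26: DEC foo by 9): {bar=11, baz=42, foo=-9}
  after event 6 (t=33: DEL bar): {baz=42, foo=-9}

Answer: {baz=42, foo=-9}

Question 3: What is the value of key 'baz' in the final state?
Track key 'baz' through all 6 events:
  event 1 (t=10: INC bar by 11): baz unchanged
  event 2 (t=15: SET baz = 48): baz (absent) -> 48
  event 3 (t=19: DEC baz by 15): baz 48 -> 33
  event 4 (t=25: INC baz by 9): baz 33 -> 42
  event 5 (t=26: DEC foo by 9): baz unchanged
  event 6 (t=33: DEL bar): baz unchanged
Final: baz = 42

Answer: 42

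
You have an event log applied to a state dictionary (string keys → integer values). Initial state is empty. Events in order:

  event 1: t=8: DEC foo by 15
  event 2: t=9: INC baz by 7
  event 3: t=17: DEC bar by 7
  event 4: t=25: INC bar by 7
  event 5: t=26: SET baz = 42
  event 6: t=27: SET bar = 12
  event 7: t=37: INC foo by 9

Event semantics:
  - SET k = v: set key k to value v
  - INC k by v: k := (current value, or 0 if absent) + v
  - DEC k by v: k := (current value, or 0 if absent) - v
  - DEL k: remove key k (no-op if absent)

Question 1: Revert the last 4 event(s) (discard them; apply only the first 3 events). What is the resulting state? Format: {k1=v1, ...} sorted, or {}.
Keep first 3 events (discard last 4):
  after event 1 (t=8: DEC foo by 15): {foo=-15}
  after event 2 (t=9: INC baz by 7): {baz=7, foo=-15}
  after event 3 (t=17: DEC bar by 7): {bar=-7, baz=7, foo=-15}

Answer: {bar=-7, baz=7, foo=-15}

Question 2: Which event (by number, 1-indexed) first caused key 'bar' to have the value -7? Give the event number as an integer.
Looking for first event where bar becomes -7:
  event 3: bar (absent) -> -7  <-- first match

Answer: 3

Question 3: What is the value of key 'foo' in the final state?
Track key 'foo' through all 7 events:
  event 1 (t=8: DEC foo by 15): foo (absent) -> -15
  event 2 (t=9: INC baz by 7): foo unchanged
  event 3 (t=17: DEC bar by 7): foo unchanged
  event 4 (t=25: INC bar by 7): foo unchanged
  event 5 (t=26: SET baz = 42): foo unchanged
  event 6 (t=27: SET bar = 12): foo unchanged
  event 7 (t=37: INC foo by 9): foo -15 -> -6
Final: foo = -6

Answer: -6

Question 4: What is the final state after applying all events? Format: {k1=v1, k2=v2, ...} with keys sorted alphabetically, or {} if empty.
Answer: {bar=12, baz=42, foo=-6}

Derivation:
  after event 1 (t=8: DEC foo by 15): {foo=-15}
  after event 2 (t=9: INC baz by 7): {baz=7, foo=-15}
  after event 3 (t=17: DEC bar by 7): {bar=-7, baz=7, foo=-15}
  after event 4 (t=25: INC bar by 7): {bar=0, baz=7, foo=-15}
  after event 5 (t=26: SET baz = 42): {bar=0, baz=42, foo=-15}
  after event 6 (t=27: SET bar = 12): {bar=12, baz=42, foo=-15}
  after event 7 (t=37: INC foo by 9): {bar=12, baz=42, foo=-6}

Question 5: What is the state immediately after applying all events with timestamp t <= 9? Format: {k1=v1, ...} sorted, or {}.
Apply events with t <= 9 (2 events):
  after event 1 (t=8: DEC foo by 15): {foo=-15}
  after event 2 (t=9: INC baz by 7): {baz=7, foo=-15}

Answer: {baz=7, foo=-15}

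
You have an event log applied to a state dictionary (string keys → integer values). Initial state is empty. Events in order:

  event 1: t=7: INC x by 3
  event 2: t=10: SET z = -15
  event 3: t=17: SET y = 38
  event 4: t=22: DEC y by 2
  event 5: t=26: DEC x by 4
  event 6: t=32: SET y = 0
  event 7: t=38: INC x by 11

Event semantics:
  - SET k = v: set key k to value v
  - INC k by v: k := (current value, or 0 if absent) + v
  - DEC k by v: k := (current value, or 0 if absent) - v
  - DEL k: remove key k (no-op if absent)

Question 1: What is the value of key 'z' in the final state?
Track key 'z' through all 7 events:
  event 1 (t=7: INC x by 3): z unchanged
  event 2 (t=10: SET z = -15): z (absent) -> -15
  event 3 (t=17: SET y = 38): z unchanged
  event 4 (t=22: DEC y by 2): z unchanged
  event 5 (t=26: DEC x by 4): z unchanged
  event 6 (t=32: SET y = 0): z unchanged
  event 7 (t=38: INC x by 11): z unchanged
Final: z = -15

Answer: -15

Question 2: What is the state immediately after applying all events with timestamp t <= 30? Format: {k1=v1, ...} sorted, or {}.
Answer: {x=-1, y=36, z=-15}

Derivation:
Apply events with t <= 30 (5 events):
  after event 1 (t=7: INC x by 3): {x=3}
  after event 2 (t=10: SET z = -15): {x=3, z=-15}
  after event 3 (t=17: SET y = 38): {x=3, y=38, z=-15}
  after event 4 (t=22: DEC y by 2): {x=3, y=36, z=-15}
  after event 5 (t=26: DEC x by 4): {x=-1, y=36, z=-15}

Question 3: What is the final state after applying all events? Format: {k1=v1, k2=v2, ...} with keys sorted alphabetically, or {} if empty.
  after event 1 (t=7: INC x by 3): {x=3}
  after event 2 (t=10: SET z = -15): {x=3, z=-15}
  after event 3 (t=17: SET y = 38): {x=3, y=38, z=-15}
  after event 4 (t=22: DEC y by 2): {x=3, y=36, z=-15}
  after event 5 (t=26: DEC x by 4): {x=-1, y=36, z=-15}
  after event 6 (t=32: SET y = 0): {x=-1, y=0, z=-15}
  after event 7 (t=38: INC x by 11): {x=10, y=0, z=-15}

Answer: {x=10, y=0, z=-15}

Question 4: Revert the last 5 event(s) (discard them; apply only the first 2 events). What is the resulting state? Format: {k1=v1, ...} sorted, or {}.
Answer: {x=3, z=-15}

Derivation:
Keep first 2 events (discard last 5):
  after event 1 (t=7: INC x by 3): {x=3}
  after event 2 (t=10: SET z = -15): {x=3, z=-15}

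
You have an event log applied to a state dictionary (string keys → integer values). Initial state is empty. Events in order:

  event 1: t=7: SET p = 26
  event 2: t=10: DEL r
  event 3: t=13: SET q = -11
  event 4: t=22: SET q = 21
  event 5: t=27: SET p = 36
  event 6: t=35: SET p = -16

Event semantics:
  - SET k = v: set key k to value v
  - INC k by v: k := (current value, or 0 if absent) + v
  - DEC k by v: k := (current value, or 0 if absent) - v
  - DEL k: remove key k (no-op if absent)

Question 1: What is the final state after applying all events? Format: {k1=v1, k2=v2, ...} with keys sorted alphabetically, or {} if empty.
Answer: {p=-16, q=21}

Derivation:
  after event 1 (t=7: SET p = 26): {p=26}
  after event 2 (t=10: DEL r): {p=26}
  after event 3 (t=13: SET q = -11): {p=26, q=-11}
  after event 4 (t=22: SET q = 21): {p=26, q=21}
  after event 5 (t=27: SET p = 36): {p=36, q=21}
  after event 6 (t=35: SET p = -16): {p=-16, q=21}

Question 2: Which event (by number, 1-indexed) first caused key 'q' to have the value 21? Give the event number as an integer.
Looking for first event where q becomes 21:
  event 3: q = -11
  event 4: q -11 -> 21  <-- first match

Answer: 4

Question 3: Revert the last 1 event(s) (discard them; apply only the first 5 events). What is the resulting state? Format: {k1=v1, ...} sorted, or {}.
Answer: {p=36, q=21}

Derivation:
Keep first 5 events (discard last 1):
  after event 1 (t=7: SET p = 26): {p=26}
  after event 2 (t=10: DEL r): {p=26}
  after event 3 (t=13: SET q = -11): {p=26, q=-11}
  after event 4 (t=22: SET q = 21): {p=26, q=21}
  after event 5 (t=27: SET p = 36): {p=36, q=21}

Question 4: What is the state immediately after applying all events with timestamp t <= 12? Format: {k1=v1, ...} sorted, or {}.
Answer: {p=26}

Derivation:
Apply events with t <= 12 (2 events):
  after event 1 (t=7: SET p = 26): {p=26}
  after event 2 (t=10: DEL r): {p=26}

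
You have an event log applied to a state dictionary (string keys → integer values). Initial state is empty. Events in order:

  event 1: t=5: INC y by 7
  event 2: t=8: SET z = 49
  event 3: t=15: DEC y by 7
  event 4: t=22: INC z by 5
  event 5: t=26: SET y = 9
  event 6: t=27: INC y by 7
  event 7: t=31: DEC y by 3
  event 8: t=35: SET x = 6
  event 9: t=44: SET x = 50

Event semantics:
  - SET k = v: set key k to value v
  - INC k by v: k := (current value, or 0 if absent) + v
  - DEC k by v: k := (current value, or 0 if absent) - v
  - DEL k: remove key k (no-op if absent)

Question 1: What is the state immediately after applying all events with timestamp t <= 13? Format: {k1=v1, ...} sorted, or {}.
Apply events with t <= 13 (2 events):
  after event 1 (t=5: INC y by 7): {y=7}
  after event 2 (t=8: SET z = 49): {y=7, z=49}

Answer: {y=7, z=49}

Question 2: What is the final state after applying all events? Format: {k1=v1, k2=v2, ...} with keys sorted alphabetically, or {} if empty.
Answer: {x=50, y=13, z=54}

Derivation:
  after event 1 (t=5: INC y by 7): {y=7}
  after event 2 (t=8: SET z = 49): {y=7, z=49}
  after event 3 (t=15: DEC y by 7): {y=0, z=49}
  after event 4 (t=22: INC z by 5): {y=0, z=54}
  after event 5 (t=26: SET y = 9): {y=9, z=54}
  after event 6 (t=27: INC y by 7): {y=16, z=54}
  after event 7 (t=31: DEC y by 3): {y=13, z=54}
  after event 8 (t=35: SET x = 6): {x=6, y=13, z=54}
  after event 9 (t=44: SET x = 50): {x=50, y=13, z=54}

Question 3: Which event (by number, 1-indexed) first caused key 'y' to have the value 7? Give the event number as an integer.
Answer: 1

Derivation:
Looking for first event where y becomes 7:
  event 1: y (absent) -> 7  <-- first match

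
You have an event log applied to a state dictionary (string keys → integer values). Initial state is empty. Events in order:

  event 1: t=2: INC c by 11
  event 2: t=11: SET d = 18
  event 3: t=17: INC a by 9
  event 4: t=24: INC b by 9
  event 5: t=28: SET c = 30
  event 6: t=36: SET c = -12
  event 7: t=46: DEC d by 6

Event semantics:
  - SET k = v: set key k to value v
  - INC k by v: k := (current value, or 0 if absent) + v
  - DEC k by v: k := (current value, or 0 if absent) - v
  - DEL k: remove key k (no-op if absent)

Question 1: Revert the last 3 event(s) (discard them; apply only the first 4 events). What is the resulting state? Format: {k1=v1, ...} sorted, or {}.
Answer: {a=9, b=9, c=11, d=18}

Derivation:
Keep first 4 events (discard last 3):
  after event 1 (t=2: INC c by 11): {c=11}
  after event 2 (t=11: SET d = 18): {c=11, d=18}
  after event 3 (t=17: INC a by 9): {a=9, c=11, d=18}
  after event 4 (t=24: INC b by 9): {a=9, b=9, c=11, d=18}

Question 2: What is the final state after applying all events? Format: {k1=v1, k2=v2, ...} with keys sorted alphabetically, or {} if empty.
  after event 1 (t=2: INC c by 11): {c=11}
  after event 2 (t=11: SET d = 18): {c=11, d=18}
  after event 3 (t=17: INC a by 9): {a=9, c=11, d=18}
  after event 4 (t=24: INC b by 9): {a=9, b=9, c=11, d=18}
  after event 5 (t=28: SET c = 30): {a=9, b=9, c=30, d=18}
  after event 6 (t=36: SET c = -12): {a=9, b=9, c=-12, d=18}
  after event 7 (t=46: DEC d by 6): {a=9, b=9, c=-12, d=12}

Answer: {a=9, b=9, c=-12, d=12}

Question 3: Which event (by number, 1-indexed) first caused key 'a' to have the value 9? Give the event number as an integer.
Answer: 3

Derivation:
Looking for first event where a becomes 9:
  event 3: a (absent) -> 9  <-- first match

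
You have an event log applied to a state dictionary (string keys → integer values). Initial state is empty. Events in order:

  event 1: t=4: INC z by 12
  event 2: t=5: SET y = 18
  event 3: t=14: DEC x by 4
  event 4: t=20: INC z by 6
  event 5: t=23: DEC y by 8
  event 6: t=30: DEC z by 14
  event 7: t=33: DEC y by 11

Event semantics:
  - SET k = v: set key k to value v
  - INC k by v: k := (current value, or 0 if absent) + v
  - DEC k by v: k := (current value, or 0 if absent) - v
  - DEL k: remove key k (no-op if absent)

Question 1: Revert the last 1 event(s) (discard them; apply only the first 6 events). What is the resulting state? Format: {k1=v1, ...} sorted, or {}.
Keep first 6 events (discard last 1):
  after event 1 (t=4: INC z by 12): {z=12}
  after event 2 (t=5: SET y = 18): {y=18, z=12}
  after event 3 (t=14: DEC x by 4): {x=-4, y=18, z=12}
  after event 4 (t=20: INC z by 6): {x=-4, y=18, z=18}
  after event 5 (t=23: DEC y by 8): {x=-4, y=10, z=18}
  after event 6 (t=30: DEC z by 14): {x=-4, y=10, z=4}

Answer: {x=-4, y=10, z=4}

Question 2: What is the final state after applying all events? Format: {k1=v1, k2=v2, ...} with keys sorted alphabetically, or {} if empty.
  after event 1 (t=4: INC z by 12): {z=12}
  after event 2 (t=5: SET y = 18): {y=18, z=12}
  after event 3 (t=14: DEC x by 4): {x=-4, y=18, z=12}
  after event 4 (t=20: INC z by 6): {x=-4, y=18, z=18}
  after event 5 (t=23: DEC y by 8): {x=-4, y=10, z=18}
  after event 6 (t=30: DEC z by 14): {x=-4, y=10, z=4}
  after event 7 (t=33: DEC y by 11): {x=-4, y=-1, z=4}

Answer: {x=-4, y=-1, z=4}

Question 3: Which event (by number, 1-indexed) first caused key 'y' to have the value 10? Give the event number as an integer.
Looking for first event where y becomes 10:
  event 2: y = 18
  event 3: y = 18
  event 4: y = 18
  event 5: y 18 -> 10  <-- first match

Answer: 5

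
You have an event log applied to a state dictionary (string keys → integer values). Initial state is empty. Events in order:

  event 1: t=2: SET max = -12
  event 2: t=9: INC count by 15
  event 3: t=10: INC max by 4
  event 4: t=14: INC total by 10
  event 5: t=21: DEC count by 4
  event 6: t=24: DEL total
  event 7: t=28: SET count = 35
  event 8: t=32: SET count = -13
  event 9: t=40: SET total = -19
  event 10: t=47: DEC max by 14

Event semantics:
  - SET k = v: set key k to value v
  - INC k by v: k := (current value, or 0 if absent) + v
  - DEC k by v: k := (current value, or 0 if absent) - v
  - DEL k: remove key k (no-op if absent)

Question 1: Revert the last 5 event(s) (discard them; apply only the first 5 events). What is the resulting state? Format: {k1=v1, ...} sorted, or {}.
Keep first 5 events (discard last 5):
  after event 1 (t=2: SET max = -12): {max=-12}
  after event 2 (t=9: INC count by 15): {count=15, max=-12}
  after event 3 (t=10: INC max by 4): {count=15, max=-8}
  after event 4 (t=14: INC total by 10): {count=15, max=-8, total=10}
  after event 5 (t=21: DEC count by 4): {count=11, max=-8, total=10}

Answer: {count=11, max=-8, total=10}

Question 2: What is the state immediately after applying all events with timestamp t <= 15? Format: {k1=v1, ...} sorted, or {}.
Apply events with t <= 15 (4 events):
  after event 1 (t=2: SET max = -12): {max=-12}
  after event 2 (t=9: INC count by 15): {count=15, max=-12}
  after event 3 (t=10: INC max by 4): {count=15, max=-8}
  after event 4 (t=14: INC total by 10): {count=15, max=-8, total=10}

Answer: {count=15, max=-8, total=10}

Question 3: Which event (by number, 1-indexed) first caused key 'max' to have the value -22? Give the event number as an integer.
Answer: 10

Derivation:
Looking for first event where max becomes -22:
  event 1: max = -12
  event 2: max = -12
  event 3: max = -8
  event 4: max = -8
  event 5: max = -8
  event 6: max = -8
  event 7: max = -8
  event 8: max = -8
  event 9: max = -8
  event 10: max -8 -> -22  <-- first match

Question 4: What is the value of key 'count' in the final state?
Answer: -13

Derivation:
Track key 'count' through all 10 events:
  event 1 (t=2: SET max = -12): count unchanged
  event 2 (t=9: INC count by 15): count (absent) -> 15
  event 3 (t=10: INC max by 4): count unchanged
  event 4 (t=14: INC total by 10): count unchanged
  event 5 (t=21: DEC count by 4): count 15 -> 11
  event 6 (t=24: DEL total): count unchanged
  event 7 (t=28: SET count = 35): count 11 -> 35
  event 8 (t=32: SET count = -13): count 35 -> -13
  event 9 (t=40: SET total = -19): count unchanged
  event 10 (t=47: DEC max by 14): count unchanged
Final: count = -13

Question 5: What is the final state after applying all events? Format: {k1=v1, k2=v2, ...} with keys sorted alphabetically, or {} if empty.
  after event 1 (t=2: SET max = -12): {max=-12}
  after event 2 (t=9: INC count by 15): {count=15, max=-12}
  after event 3 (t=10: INC max by 4): {count=15, max=-8}
  after event 4 (t=14: INC total by 10): {count=15, max=-8, total=10}
  after event 5 (t=21: DEC count by 4): {count=11, max=-8, total=10}
  after event 6 (t=24: DEL total): {count=11, max=-8}
  after event 7 (t=28: SET count = 35): {count=35, max=-8}
  after event 8 (t=32: SET count = -13): {count=-13, max=-8}
  after event 9 (t=40: SET total = -19): {count=-13, max=-8, total=-19}
  after event 10 (t=47: DEC max by 14): {count=-13, max=-22, total=-19}

Answer: {count=-13, max=-22, total=-19}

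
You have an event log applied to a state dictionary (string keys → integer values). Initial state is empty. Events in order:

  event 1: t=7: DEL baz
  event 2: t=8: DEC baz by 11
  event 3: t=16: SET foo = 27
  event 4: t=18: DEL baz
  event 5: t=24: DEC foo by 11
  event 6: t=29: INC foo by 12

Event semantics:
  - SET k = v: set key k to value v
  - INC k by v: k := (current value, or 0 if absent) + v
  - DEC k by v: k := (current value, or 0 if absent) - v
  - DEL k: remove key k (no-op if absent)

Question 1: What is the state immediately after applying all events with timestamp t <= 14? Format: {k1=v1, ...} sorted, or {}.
Apply events with t <= 14 (2 events):
  after event 1 (t=7: DEL baz): {}
  after event 2 (t=8: DEC baz by 11): {baz=-11}

Answer: {baz=-11}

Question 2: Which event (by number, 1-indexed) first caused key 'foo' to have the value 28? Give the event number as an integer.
Answer: 6

Derivation:
Looking for first event where foo becomes 28:
  event 3: foo = 27
  event 4: foo = 27
  event 5: foo = 16
  event 6: foo 16 -> 28  <-- first match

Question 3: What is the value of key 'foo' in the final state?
Track key 'foo' through all 6 events:
  event 1 (t=7: DEL baz): foo unchanged
  event 2 (t=8: DEC baz by 11): foo unchanged
  event 3 (t=16: SET foo = 27): foo (absent) -> 27
  event 4 (t=18: DEL baz): foo unchanged
  event 5 (t=24: DEC foo by 11): foo 27 -> 16
  event 6 (t=29: INC foo by 12): foo 16 -> 28
Final: foo = 28

Answer: 28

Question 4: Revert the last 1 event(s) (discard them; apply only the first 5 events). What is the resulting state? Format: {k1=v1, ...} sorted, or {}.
Answer: {foo=16}

Derivation:
Keep first 5 events (discard last 1):
  after event 1 (t=7: DEL baz): {}
  after event 2 (t=8: DEC baz by 11): {baz=-11}
  after event 3 (t=16: SET foo = 27): {baz=-11, foo=27}
  after event 4 (t=18: DEL baz): {foo=27}
  after event 5 (t=24: DEC foo by 11): {foo=16}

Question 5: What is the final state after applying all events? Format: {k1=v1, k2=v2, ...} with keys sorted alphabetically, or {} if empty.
Answer: {foo=28}

Derivation:
  after event 1 (t=7: DEL baz): {}
  after event 2 (t=8: DEC baz by 11): {baz=-11}
  after event 3 (t=16: SET foo = 27): {baz=-11, foo=27}
  after event 4 (t=18: DEL baz): {foo=27}
  after event 5 (t=24: DEC foo by 11): {foo=16}
  after event 6 (t=29: INC foo by 12): {foo=28}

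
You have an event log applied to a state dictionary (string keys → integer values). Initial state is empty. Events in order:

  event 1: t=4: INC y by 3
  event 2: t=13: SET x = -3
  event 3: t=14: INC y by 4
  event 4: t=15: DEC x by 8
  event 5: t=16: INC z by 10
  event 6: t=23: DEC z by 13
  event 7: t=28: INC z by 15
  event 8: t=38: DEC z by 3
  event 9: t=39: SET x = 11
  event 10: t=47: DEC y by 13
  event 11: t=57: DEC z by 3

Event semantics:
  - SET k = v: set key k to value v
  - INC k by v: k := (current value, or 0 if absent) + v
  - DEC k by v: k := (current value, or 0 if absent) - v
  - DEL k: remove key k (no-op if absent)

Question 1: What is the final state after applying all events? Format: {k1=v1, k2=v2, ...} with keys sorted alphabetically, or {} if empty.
Answer: {x=11, y=-6, z=6}

Derivation:
  after event 1 (t=4: INC y by 3): {y=3}
  after event 2 (t=13: SET x = -3): {x=-3, y=3}
  after event 3 (t=14: INC y by 4): {x=-3, y=7}
  after event 4 (t=15: DEC x by 8): {x=-11, y=7}
  after event 5 (t=16: INC z by 10): {x=-11, y=7, z=10}
  after event 6 (t=23: DEC z by 13): {x=-11, y=7, z=-3}
  after event 7 (t=28: INC z by 15): {x=-11, y=7, z=12}
  after event 8 (t=38: DEC z by 3): {x=-11, y=7, z=9}
  after event 9 (t=39: SET x = 11): {x=11, y=7, z=9}
  after event 10 (t=47: DEC y by 13): {x=11, y=-6, z=9}
  after event 11 (t=57: DEC z by 3): {x=11, y=-6, z=6}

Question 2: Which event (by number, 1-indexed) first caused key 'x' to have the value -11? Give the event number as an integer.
Looking for first event where x becomes -11:
  event 2: x = -3
  event 3: x = -3
  event 4: x -3 -> -11  <-- first match

Answer: 4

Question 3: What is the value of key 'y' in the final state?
Track key 'y' through all 11 events:
  event 1 (t=4: INC y by 3): y (absent) -> 3
  event 2 (t=13: SET x = -3): y unchanged
  event 3 (t=14: INC y by 4): y 3 -> 7
  event 4 (t=15: DEC x by 8): y unchanged
  event 5 (t=16: INC z by 10): y unchanged
  event 6 (t=23: DEC z by 13): y unchanged
  event 7 (t=28: INC z by 15): y unchanged
  event 8 (t=38: DEC z by 3): y unchanged
  event 9 (t=39: SET x = 11): y unchanged
  event 10 (t=47: DEC y by 13): y 7 -> -6
  event 11 (t=57: DEC z by 3): y unchanged
Final: y = -6

Answer: -6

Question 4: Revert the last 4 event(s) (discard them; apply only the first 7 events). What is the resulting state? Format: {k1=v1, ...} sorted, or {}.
Keep first 7 events (discard last 4):
  after event 1 (t=4: INC y by 3): {y=3}
  after event 2 (t=13: SET x = -3): {x=-3, y=3}
  after event 3 (t=14: INC y by 4): {x=-3, y=7}
  after event 4 (t=15: DEC x by 8): {x=-11, y=7}
  after event 5 (t=16: INC z by 10): {x=-11, y=7, z=10}
  after event 6 (t=23: DEC z by 13): {x=-11, y=7, z=-3}
  after event 7 (t=28: INC z by 15): {x=-11, y=7, z=12}

Answer: {x=-11, y=7, z=12}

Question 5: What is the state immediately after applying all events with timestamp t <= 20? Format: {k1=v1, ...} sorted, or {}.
Apply events with t <= 20 (5 events):
  after event 1 (t=4: INC y by 3): {y=3}
  after event 2 (t=13: SET x = -3): {x=-3, y=3}
  after event 3 (t=14: INC y by 4): {x=-3, y=7}
  after event 4 (t=15: DEC x by 8): {x=-11, y=7}
  after event 5 (t=16: INC z by 10): {x=-11, y=7, z=10}

Answer: {x=-11, y=7, z=10}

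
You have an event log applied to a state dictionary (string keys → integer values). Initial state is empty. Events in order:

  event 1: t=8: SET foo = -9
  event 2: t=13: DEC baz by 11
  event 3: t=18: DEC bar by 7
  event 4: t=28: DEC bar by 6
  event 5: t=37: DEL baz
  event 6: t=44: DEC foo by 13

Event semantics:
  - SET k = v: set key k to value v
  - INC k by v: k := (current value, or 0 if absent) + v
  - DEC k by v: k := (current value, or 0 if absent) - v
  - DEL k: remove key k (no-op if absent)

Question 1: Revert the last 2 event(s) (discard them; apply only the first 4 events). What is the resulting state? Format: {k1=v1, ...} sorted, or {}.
Answer: {bar=-13, baz=-11, foo=-9}

Derivation:
Keep first 4 events (discard last 2):
  after event 1 (t=8: SET foo = -9): {foo=-9}
  after event 2 (t=13: DEC baz by 11): {baz=-11, foo=-9}
  after event 3 (t=18: DEC bar by 7): {bar=-7, baz=-11, foo=-9}
  after event 4 (t=28: DEC bar by 6): {bar=-13, baz=-11, foo=-9}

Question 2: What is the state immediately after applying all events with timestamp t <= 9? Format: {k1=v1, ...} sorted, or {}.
Apply events with t <= 9 (1 events):
  after event 1 (t=8: SET foo = -9): {foo=-9}

Answer: {foo=-9}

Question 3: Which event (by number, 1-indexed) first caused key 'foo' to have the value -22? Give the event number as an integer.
Looking for first event where foo becomes -22:
  event 1: foo = -9
  event 2: foo = -9
  event 3: foo = -9
  event 4: foo = -9
  event 5: foo = -9
  event 6: foo -9 -> -22  <-- first match

Answer: 6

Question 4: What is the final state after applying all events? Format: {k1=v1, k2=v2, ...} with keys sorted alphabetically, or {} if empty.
  after event 1 (t=8: SET foo = -9): {foo=-9}
  after event 2 (t=13: DEC baz by 11): {baz=-11, foo=-9}
  after event 3 (t=18: DEC bar by 7): {bar=-7, baz=-11, foo=-9}
  after event 4 (t=28: DEC bar by 6): {bar=-13, baz=-11, foo=-9}
  after event 5 (t=37: DEL baz): {bar=-13, foo=-9}
  after event 6 (t=44: DEC foo by 13): {bar=-13, foo=-22}

Answer: {bar=-13, foo=-22}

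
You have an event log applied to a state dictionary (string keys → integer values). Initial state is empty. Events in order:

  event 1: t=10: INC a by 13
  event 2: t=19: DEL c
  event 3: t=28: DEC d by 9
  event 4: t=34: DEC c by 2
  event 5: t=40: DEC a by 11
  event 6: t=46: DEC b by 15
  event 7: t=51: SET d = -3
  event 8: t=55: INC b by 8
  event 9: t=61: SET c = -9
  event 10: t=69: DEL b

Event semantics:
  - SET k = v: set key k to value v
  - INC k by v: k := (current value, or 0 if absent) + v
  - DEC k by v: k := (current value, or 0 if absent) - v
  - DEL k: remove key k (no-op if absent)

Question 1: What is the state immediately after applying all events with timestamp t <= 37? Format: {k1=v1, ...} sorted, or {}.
Apply events with t <= 37 (4 events):
  after event 1 (t=10: INC a by 13): {a=13}
  after event 2 (t=19: DEL c): {a=13}
  after event 3 (t=28: DEC d by 9): {a=13, d=-9}
  after event 4 (t=34: DEC c by 2): {a=13, c=-2, d=-9}

Answer: {a=13, c=-2, d=-9}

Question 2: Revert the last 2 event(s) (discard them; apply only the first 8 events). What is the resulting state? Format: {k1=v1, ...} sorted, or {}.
Keep first 8 events (discard last 2):
  after event 1 (t=10: INC a by 13): {a=13}
  after event 2 (t=19: DEL c): {a=13}
  after event 3 (t=28: DEC d by 9): {a=13, d=-9}
  after event 4 (t=34: DEC c by 2): {a=13, c=-2, d=-9}
  after event 5 (t=40: DEC a by 11): {a=2, c=-2, d=-9}
  after event 6 (t=46: DEC b by 15): {a=2, b=-15, c=-2, d=-9}
  after event 7 (t=51: SET d = -3): {a=2, b=-15, c=-2, d=-3}
  after event 8 (t=55: INC b by 8): {a=2, b=-7, c=-2, d=-3}

Answer: {a=2, b=-7, c=-2, d=-3}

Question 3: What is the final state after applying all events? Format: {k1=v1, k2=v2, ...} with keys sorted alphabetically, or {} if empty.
Answer: {a=2, c=-9, d=-3}

Derivation:
  after event 1 (t=10: INC a by 13): {a=13}
  after event 2 (t=19: DEL c): {a=13}
  after event 3 (t=28: DEC d by 9): {a=13, d=-9}
  after event 4 (t=34: DEC c by 2): {a=13, c=-2, d=-9}
  after event 5 (t=40: DEC a by 11): {a=2, c=-2, d=-9}
  after event 6 (t=46: DEC b by 15): {a=2, b=-15, c=-2, d=-9}
  after event 7 (t=51: SET d = -3): {a=2, b=-15, c=-2, d=-3}
  after event 8 (t=55: INC b by 8): {a=2, b=-7, c=-2, d=-3}
  after event 9 (t=61: SET c = -9): {a=2, b=-7, c=-9, d=-3}
  after event 10 (t=69: DEL b): {a=2, c=-9, d=-3}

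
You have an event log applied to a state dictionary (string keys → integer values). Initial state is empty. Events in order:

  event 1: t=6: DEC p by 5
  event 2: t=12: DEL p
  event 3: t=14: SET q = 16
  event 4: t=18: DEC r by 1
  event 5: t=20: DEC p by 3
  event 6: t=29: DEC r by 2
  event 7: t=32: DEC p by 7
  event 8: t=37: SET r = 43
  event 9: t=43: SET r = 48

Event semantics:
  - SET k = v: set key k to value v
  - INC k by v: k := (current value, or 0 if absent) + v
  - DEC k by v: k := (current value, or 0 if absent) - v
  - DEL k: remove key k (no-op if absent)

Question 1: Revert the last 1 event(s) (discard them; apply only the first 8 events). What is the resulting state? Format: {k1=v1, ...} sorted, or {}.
Keep first 8 events (discard last 1):
  after event 1 (t=6: DEC p by 5): {p=-5}
  after event 2 (t=12: DEL p): {}
  after event 3 (t=14: SET q = 16): {q=16}
  after event 4 (t=18: DEC r by 1): {q=16, r=-1}
  after event 5 (t=20: DEC p by 3): {p=-3, q=16, r=-1}
  after event 6 (t=29: DEC r by 2): {p=-3, q=16, r=-3}
  after event 7 (t=32: DEC p by 7): {p=-10, q=16, r=-3}
  after event 8 (t=37: SET r = 43): {p=-10, q=16, r=43}

Answer: {p=-10, q=16, r=43}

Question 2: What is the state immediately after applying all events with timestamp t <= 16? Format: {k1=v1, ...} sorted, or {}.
Answer: {q=16}

Derivation:
Apply events with t <= 16 (3 events):
  after event 1 (t=6: DEC p by 5): {p=-5}
  after event 2 (t=12: DEL p): {}
  after event 3 (t=14: SET q = 16): {q=16}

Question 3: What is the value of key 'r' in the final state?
Track key 'r' through all 9 events:
  event 1 (t=6: DEC p by 5): r unchanged
  event 2 (t=12: DEL p): r unchanged
  event 3 (t=14: SET q = 16): r unchanged
  event 4 (t=18: DEC r by 1): r (absent) -> -1
  event 5 (t=20: DEC p by 3): r unchanged
  event 6 (t=29: DEC r by 2): r -1 -> -3
  event 7 (t=32: DEC p by 7): r unchanged
  event 8 (t=37: SET r = 43): r -3 -> 43
  event 9 (t=43: SET r = 48): r 43 -> 48
Final: r = 48

Answer: 48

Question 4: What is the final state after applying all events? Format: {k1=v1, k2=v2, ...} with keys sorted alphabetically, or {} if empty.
  after event 1 (t=6: DEC p by 5): {p=-5}
  after event 2 (t=12: DEL p): {}
  after event 3 (t=14: SET q = 16): {q=16}
  after event 4 (t=18: DEC r by 1): {q=16, r=-1}
  after event 5 (t=20: DEC p by 3): {p=-3, q=16, r=-1}
  after event 6 (t=29: DEC r by 2): {p=-3, q=16, r=-3}
  after event 7 (t=32: DEC p by 7): {p=-10, q=16, r=-3}
  after event 8 (t=37: SET r = 43): {p=-10, q=16, r=43}
  after event 9 (t=43: SET r = 48): {p=-10, q=16, r=48}

Answer: {p=-10, q=16, r=48}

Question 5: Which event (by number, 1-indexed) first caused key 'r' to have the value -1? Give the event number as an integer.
Answer: 4

Derivation:
Looking for first event where r becomes -1:
  event 4: r (absent) -> -1  <-- first match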